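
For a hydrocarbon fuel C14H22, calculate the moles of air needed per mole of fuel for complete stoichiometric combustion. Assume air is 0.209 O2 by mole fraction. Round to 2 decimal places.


Balanced combustion: C14H22 + 19.5 O2 -> 14 CO2 + 11 H2O
O2 needed = C + H/4 = 14 + 22/4 = 19.50 moles
Air moles = O2 / 0.209 = 19.50 / 0.209 = 93.30 moles air


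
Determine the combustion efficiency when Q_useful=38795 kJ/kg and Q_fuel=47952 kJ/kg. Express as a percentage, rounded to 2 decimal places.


Efficiency = (Q_useful / Q_fuel) * 100
Efficiency = (38795 / 47952) * 100
Efficiency = 0.8090 * 100 = 80.90%


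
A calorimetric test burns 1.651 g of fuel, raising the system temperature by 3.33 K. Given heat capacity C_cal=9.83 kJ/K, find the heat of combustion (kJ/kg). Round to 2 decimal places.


Hc = C_cal * delta_T / m_fuel
Q_released = 9.83 * 3.33 = 32.7339 kJ
m_fuel = 1.651 g = 1.651/1000 kg = 0.001651 kg
Hc = 32.7339 / 0.001651 = 19826.71 kJ/kg


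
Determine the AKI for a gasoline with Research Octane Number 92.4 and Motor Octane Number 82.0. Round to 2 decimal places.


AKI = (RON + MON) / 2
AKI = (92.4 + 82.0) / 2
AKI = 174.4 / 2 = 87.20


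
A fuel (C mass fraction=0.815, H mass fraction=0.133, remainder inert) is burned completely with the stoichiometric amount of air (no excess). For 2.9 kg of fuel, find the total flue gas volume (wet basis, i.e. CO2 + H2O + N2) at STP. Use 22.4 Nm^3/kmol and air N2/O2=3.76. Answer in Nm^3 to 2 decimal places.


Per kg fuel: CO2 = (C/12 kmol)*22.4 = (0.815/12)*22.4 = 1.52133 Nm^3
Per kg fuel: H2O = (H/2 kmol)*22.4 = (0.133/2)*22.4 = 1.48960 Nm^3
O2 needed per kg fuel = C/12 + H/4 = 0.815/12 + 0.133/4 = 0.10116667 kmol
Per kg fuel: N2 = O2*3.76*22.4 = 0.10116667*3.76*22.4 = 8.52066 Nm^3
Total per kg = 1.52133 + 1.48960 + 8.52066 = 11.53159 Nm^3
Total = 11.53159 * 2.9 = 33.44 Nm^3


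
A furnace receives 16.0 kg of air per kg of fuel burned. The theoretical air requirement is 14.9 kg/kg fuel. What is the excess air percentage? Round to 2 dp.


Excess air = actual - stoichiometric = 16.0 - 14.9 = 1.10 kg/kg fuel
Excess air % = (excess / stoich) * 100 = (1.10 / 14.9) * 100 = 7.38%


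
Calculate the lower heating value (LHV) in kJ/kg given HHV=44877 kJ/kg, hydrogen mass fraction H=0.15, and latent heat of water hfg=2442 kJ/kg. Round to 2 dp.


LHV = HHV - hfg * 9 * H
Water correction = 2442 * 9 * 0.15 = 3296.700 kJ/kg
LHV = 44877 - 3296.700 = 41580.30 kJ/kg


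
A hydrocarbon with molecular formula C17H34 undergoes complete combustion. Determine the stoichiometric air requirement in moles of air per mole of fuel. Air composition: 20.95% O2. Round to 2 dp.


Balanced combustion: C17H34 + 25.5 O2 -> 17 CO2 + 17 H2O
O2 needed = C + H/4 = 17 + 34/4 = 25.50 moles
Air moles = O2 / 0.2095 = 25.50 / 0.2095 = 121.72 moles air


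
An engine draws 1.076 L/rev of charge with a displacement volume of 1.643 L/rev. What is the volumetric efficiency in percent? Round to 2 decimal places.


eta_v = (V_actual / V_disp) * 100
Ratio = 1.076 / 1.643 = 0.6549
eta_v = 0.6549 * 100 = 65.49%


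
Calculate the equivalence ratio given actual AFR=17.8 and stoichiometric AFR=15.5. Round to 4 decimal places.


phi = AFR_stoich / AFR_actual
phi = 15.5 / 17.8 = 0.8708


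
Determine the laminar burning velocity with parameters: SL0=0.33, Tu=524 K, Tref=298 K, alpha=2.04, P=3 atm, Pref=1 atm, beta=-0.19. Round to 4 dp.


SL = SL0 * (Tu/Tref)^alpha * (P/Pref)^beta
T ratio = 524/298 = 1.75838926
(T ratio)^alpha = 1.75838926^2.04 = 3.162530
(P/Pref)^beta = 3^(-0.19) = 0.811609
SL = 0.33 * 3.162530 * 0.811609 = 0.8470 m/s


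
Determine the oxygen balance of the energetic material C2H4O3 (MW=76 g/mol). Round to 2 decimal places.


OB = -1600 * (2C + H/2 - O) / MW
Inner = 2*2 + 4/2 - 3 = 3.00
OB = -1600 * 3.00 / 76 = -63.16%


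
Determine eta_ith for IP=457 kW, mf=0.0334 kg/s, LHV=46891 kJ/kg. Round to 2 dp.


eta_ith = (IP / (mf * LHV)) * 100
Denominator = 0.0334 * 46891 = 1566.1594 kW
eta_ith = (457 / 1566.1594) * 100 = 29.18%


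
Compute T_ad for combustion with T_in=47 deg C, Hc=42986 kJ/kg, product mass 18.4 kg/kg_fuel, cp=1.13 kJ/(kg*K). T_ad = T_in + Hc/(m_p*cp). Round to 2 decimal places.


T_ad = T_in + Hc / (m_p * cp)
Denominator = 18.4 * 1.13 = 20.7920
Temperature rise = 42986 / 20.7920 = 2067.43 K
T_ad = 47 + 2067.43 = 2114.43 deg C


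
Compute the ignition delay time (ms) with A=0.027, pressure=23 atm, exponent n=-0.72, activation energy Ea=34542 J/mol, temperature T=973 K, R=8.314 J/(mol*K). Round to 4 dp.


tau = A * P^n * exp(Ea/(R*T))
P^n = 23^(-0.72) = 0.10460585
Ea/(R*T) = 34542/(8.314*973) = 4.269968
exp(Ea/(R*T)) = 71.519346
tau = 0.027 * 0.10460585 * 71.519346 = 0.2020 ms


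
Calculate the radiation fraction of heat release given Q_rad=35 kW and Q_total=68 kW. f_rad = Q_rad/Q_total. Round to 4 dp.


f_rad = Q_rad / Q_total
f_rad = 35 / 68 = 0.5147


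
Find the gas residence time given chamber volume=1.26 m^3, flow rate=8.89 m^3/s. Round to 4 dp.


tau = V / Q_flow
tau = 1.26 / 8.89 = 0.1417 s


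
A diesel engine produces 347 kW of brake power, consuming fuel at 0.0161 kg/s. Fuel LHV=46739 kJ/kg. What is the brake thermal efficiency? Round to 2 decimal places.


eta_BTE = (BP / (mf * LHV)) * 100
Denominator = 0.0161 * 46739 = 752.4979 kW
eta_BTE = (347 / 752.4979) * 100 = 46.11%


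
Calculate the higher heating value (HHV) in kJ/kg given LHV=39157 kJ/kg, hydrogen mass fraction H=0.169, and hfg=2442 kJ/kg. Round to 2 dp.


HHV = LHV + hfg * 9 * H
Water addition = 2442 * 9 * 0.169 = 3714.282 kJ/kg
HHV = 39157 + 3714.282 = 42871.28 kJ/kg


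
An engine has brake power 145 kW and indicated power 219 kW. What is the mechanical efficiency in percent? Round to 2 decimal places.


eta_mech = (BP / IP) * 100
Ratio = 145 / 219 = 0.6621
eta_mech = 0.6621 * 100 = 66.21%


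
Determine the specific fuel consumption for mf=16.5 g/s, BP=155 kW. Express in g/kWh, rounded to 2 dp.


SFC = (mf / BP) * 3600
Rate = 16.5 / 155 = 0.106452 g/(s*kW)
SFC = 0.106452 * 3600 = 383.23 g/kWh


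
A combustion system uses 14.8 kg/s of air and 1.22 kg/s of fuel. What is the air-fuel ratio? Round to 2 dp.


AFR = m_air / m_fuel
AFR = 14.8 / 1.22 = 12.13


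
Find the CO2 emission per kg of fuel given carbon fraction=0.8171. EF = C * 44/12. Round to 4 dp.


EF = C_frac * (M_CO2 / M_C)
EF = 0.8171 * (44/12)
EF = 0.8171 * 3.666667 = 2.9960 kg_CO2/kg_fuel


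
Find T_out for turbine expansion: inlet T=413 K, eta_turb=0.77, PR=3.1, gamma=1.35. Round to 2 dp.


T_out = T_in * (1 - eta * (1 - PR^(-(gamma-1)/gamma)))
Exponent = -(1.35-1)/1.35 = -0.25925926
PR^exp = 3.1^(-0.25925926) = 0.74577862
Factor = 1 - 0.77*(1 - 0.74577862) = 0.80424954
T_out = 413 * 0.80424954 = 332.16 K


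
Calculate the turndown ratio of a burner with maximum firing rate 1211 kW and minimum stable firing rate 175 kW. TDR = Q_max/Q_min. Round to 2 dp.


TDR = Q_max / Q_min
TDR = 1211 / 175 = 6.92


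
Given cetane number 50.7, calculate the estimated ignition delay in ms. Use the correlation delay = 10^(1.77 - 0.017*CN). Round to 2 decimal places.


delay = 10^(1.77 - 0.017*CN)
Exponent = 1.77 - 0.017*50.7 = 0.9081
delay = 10^0.9081 = 8.09 ms


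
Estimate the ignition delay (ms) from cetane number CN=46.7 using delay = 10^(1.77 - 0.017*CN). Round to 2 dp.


delay = 10^(1.77 - 0.017*CN)
Exponent = 1.77 - 0.017*46.7 = 0.9761
delay = 10^0.9761 = 9.46 ms


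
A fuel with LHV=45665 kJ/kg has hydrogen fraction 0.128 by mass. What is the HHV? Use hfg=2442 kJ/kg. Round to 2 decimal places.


HHV = LHV + hfg * 9 * H
Water addition = 2442 * 9 * 0.128 = 2813.184 kJ/kg
HHV = 45665 + 2813.184 = 48478.18 kJ/kg


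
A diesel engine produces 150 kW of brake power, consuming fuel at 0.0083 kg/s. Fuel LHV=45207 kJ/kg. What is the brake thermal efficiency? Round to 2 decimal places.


eta_BTE = (BP / (mf * LHV)) * 100
Denominator = 0.0083 * 45207 = 375.2181 kW
eta_BTE = (150 / 375.2181) * 100 = 39.98%


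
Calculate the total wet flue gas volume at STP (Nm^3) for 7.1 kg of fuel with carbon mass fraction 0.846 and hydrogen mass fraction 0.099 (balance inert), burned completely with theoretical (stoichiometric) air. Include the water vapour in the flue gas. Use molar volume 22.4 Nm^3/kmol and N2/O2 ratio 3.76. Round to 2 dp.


Per kg fuel: CO2 = (C/12 kmol)*22.4 = (0.846/12)*22.4 = 1.57920 Nm^3
Per kg fuel: H2O = (H/2 kmol)*22.4 = (0.099/2)*22.4 = 1.10880 Nm^3
O2 needed per kg fuel = C/12 + H/4 = 0.846/12 + 0.099/4 = 0.09525000 kmol
Per kg fuel: N2 = O2*3.76*22.4 = 0.09525000*3.76*22.4 = 8.02234 Nm^3
Total per kg = 1.57920 + 1.10880 + 8.02234 = 10.71034 Nm^3
Total = 10.71034 * 7.1 = 76.04 Nm^3


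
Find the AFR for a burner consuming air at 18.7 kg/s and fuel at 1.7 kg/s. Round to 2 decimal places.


AFR = m_air / m_fuel
AFR = 18.7 / 1.7 = 11.00


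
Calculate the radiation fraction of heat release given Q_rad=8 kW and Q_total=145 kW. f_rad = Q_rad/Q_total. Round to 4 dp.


f_rad = Q_rad / Q_total
f_rad = 8 / 145 = 0.0552


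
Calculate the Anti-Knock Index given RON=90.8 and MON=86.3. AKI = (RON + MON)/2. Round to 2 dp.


AKI = (RON + MON) / 2
AKI = (90.8 + 86.3) / 2
AKI = 177.1 / 2 = 88.55


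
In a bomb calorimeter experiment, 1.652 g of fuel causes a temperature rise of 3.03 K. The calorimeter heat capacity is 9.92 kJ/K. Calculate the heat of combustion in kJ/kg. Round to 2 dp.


Hc = C_cal * delta_T / m_fuel
Q_released = 9.92 * 3.03 = 30.0576 kJ
m_fuel = 1.652 g = 1.652/1000 kg = 0.001652 kg
Hc = 30.0576 / 0.001652 = 18194.67 kJ/kg


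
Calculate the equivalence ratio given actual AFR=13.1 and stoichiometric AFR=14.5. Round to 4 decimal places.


phi = AFR_stoich / AFR_actual
phi = 14.5 / 13.1 = 1.1069


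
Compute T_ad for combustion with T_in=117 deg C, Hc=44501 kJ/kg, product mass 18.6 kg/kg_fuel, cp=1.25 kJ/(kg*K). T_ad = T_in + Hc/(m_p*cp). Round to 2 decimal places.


T_ad = T_in + Hc / (m_p * cp)
Denominator = 18.6 * 1.25 = 23.2500
Temperature rise = 44501 / 23.2500 = 1914.02 K
T_ad = 117 + 1914.02 = 2031.02 deg C


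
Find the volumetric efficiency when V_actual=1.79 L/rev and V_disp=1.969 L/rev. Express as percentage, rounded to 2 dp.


eta_v = (V_actual / V_disp) * 100
Ratio = 1.79 / 1.969 = 0.9091
eta_v = 0.9091 * 100 = 90.91%


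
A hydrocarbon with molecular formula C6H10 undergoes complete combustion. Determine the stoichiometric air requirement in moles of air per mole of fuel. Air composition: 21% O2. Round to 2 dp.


Balanced combustion: C6H10 + 8.5 O2 -> 6 CO2 + 5 H2O
O2 needed = C + H/4 = 6 + 10/4 = 8.50 moles
Air moles = O2 / 0.21 = 8.50 / 0.21 = 40.48 moles air


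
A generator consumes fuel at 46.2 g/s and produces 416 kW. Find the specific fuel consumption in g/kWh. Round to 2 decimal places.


SFC = (mf / BP) * 3600
Rate = 46.2 / 416 = 0.111058 g/(s*kW)
SFC = 0.111058 * 3600 = 399.81 g/kWh


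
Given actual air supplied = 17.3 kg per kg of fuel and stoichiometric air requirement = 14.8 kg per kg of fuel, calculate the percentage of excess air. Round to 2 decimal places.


Excess air = actual - stoichiometric = 17.3 - 14.8 = 2.50 kg/kg fuel
Excess air % = (excess / stoich) * 100 = (2.50 / 14.8) * 100 = 16.89%


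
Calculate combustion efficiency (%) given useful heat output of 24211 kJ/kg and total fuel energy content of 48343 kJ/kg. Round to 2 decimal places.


Efficiency = (Q_useful / Q_fuel) * 100
Efficiency = (24211 / 48343) * 100
Efficiency = 0.5008 * 100 = 50.08%


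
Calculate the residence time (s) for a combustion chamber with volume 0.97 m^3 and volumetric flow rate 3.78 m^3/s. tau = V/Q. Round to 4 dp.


tau = V / Q_flow
tau = 0.97 / 3.78 = 0.2566 s


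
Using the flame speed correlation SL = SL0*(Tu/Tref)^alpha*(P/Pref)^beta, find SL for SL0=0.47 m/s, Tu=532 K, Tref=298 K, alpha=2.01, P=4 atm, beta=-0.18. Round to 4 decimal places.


SL = SL0 * (Tu/Tref)^alpha * (P/Pref)^beta
T ratio = 532/298 = 1.78523490
(T ratio)^alpha = 1.78523490^2.01 = 3.205588
(P/Pref)^beta = 4^(-0.18) = 0.779165
SL = 0.47 * 3.205588 * 0.779165 = 1.1739 m/s


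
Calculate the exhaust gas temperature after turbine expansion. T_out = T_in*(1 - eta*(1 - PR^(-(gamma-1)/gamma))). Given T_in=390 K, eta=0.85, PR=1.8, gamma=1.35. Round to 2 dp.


T_out = T_in * (1 - eta * (1 - PR^(-(gamma-1)/gamma)))
Exponent = -(1.35-1)/1.35 = -0.25925926
PR^exp = 1.8^(-0.25925926) = 0.85865408
Factor = 1 - 0.85*(1 - 0.85865408) = 0.87985597
T_out = 390 * 0.87985597 = 343.14 K


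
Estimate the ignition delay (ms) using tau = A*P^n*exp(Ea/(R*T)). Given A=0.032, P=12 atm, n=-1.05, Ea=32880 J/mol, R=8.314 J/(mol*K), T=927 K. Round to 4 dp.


tau = A * P^n * exp(Ea/(R*T))
P^n = 12^(-1.05) = 0.07359693
Ea/(R*T) = 32880/(8.314*927) = 4.266208
exp(Ea/(R*T)) = 71.250959
tau = 0.032 * 0.07359693 * 71.250959 = 0.1678 ms


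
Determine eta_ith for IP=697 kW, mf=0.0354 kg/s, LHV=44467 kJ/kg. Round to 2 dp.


eta_ith = (IP / (mf * LHV)) * 100
Denominator = 0.0354 * 44467 = 1574.1318 kW
eta_ith = (697 / 1574.1318) * 100 = 44.28%


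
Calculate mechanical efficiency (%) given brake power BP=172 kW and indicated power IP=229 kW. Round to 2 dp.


eta_mech = (BP / IP) * 100
Ratio = 172 / 229 = 0.7511
eta_mech = 0.7511 * 100 = 75.11%


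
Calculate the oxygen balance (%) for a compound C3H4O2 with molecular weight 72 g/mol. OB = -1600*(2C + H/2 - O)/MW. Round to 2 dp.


OB = -1600 * (2C + H/2 - O) / MW
Inner = 2*3 + 4/2 - 2 = 6.00
OB = -1600 * 6.00 / 72 = -133.33%


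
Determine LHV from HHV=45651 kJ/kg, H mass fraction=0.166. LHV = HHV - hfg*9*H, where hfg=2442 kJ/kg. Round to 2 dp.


LHV = HHV - hfg * 9 * H
Water correction = 2442 * 9 * 0.166 = 3648.348 kJ/kg
LHV = 45651 - 3648.348 = 42002.65 kJ/kg


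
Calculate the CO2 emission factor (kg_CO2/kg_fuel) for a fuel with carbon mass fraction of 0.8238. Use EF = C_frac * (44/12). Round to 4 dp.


EF = C_frac * (M_CO2 / M_C)
EF = 0.8238 * (44/12)
EF = 0.8238 * 3.666667 = 3.0206 kg_CO2/kg_fuel


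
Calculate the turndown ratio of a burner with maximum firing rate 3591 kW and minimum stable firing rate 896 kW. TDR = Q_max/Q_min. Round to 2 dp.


TDR = Q_max / Q_min
TDR = 3591 / 896 = 4.01


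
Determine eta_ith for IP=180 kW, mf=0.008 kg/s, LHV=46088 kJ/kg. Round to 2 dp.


eta_ith = (IP / (mf * LHV)) * 100
Denominator = 0.008 * 46088 = 368.7040 kW
eta_ith = (180 / 368.7040) * 100 = 48.82%


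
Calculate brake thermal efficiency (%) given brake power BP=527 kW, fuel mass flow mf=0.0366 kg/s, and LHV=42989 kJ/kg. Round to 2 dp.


eta_BTE = (BP / (mf * LHV)) * 100
Denominator = 0.0366 * 42989 = 1573.3974 kW
eta_BTE = (527 / 1573.3974) * 100 = 33.49%


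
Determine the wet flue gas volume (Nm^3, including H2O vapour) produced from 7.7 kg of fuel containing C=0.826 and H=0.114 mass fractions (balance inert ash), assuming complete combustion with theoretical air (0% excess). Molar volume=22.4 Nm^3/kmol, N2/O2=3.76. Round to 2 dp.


Per kg fuel: CO2 = (C/12 kmol)*22.4 = (0.826/12)*22.4 = 1.54187 Nm^3
Per kg fuel: H2O = (H/2 kmol)*22.4 = (0.114/2)*22.4 = 1.27680 Nm^3
O2 needed per kg fuel = C/12 + H/4 = 0.826/12 + 0.114/4 = 0.09733333 kmol
Per kg fuel: N2 = O2*3.76*22.4 = 0.09733333*3.76*22.4 = 8.19780 Nm^3
Total per kg = 1.54187 + 1.27680 + 8.19780 = 11.01647 Nm^3
Total = 11.01647 * 7.7 = 84.83 Nm^3


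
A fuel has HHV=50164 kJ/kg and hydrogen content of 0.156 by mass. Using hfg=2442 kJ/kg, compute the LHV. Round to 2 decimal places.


LHV = HHV - hfg * 9 * H
Water correction = 2442 * 9 * 0.156 = 3428.568 kJ/kg
LHV = 50164 - 3428.568 = 46735.43 kJ/kg


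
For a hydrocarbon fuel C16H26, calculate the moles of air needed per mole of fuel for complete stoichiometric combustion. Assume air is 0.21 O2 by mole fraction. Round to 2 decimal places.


Balanced combustion: C16H26 + 22.5 O2 -> 16 CO2 + 13 H2O
O2 needed = C + H/4 = 16 + 26/4 = 22.50 moles
Air moles = O2 / 0.21 = 22.50 / 0.21 = 107.14 moles air


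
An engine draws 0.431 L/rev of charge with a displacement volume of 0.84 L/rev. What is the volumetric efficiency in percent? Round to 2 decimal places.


eta_v = (V_actual / V_disp) * 100
Ratio = 0.431 / 0.84 = 0.5131
eta_v = 0.5131 * 100 = 51.31%


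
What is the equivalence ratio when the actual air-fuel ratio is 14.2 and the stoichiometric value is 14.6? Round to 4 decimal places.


phi = AFR_stoich / AFR_actual
phi = 14.6 / 14.2 = 1.0282


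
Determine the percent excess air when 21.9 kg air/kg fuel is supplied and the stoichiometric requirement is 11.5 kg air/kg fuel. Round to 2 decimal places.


Excess air = actual - stoichiometric = 21.9 - 11.5 = 10.40 kg/kg fuel
Excess air % = (excess / stoich) * 100 = (10.40 / 11.5) * 100 = 90.43%


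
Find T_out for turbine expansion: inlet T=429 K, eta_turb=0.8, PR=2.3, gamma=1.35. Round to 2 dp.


T_out = T_in * (1 - eta * (1 - PR^(-(gamma-1)/gamma)))
Exponent = -(1.35-1)/1.35 = -0.25925926
PR^exp = 2.3^(-0.25925926) = 0.80578413
Factor = 1 - 0.8*(1 - 0.80578413) = 0.84462730
T_out = 429 * 0.84462730 = 362.35 K


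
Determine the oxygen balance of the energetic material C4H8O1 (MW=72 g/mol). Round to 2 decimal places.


OB = -1600 * (2C + H/2 - O) / MW
Inner = 2*4 + 8/2 - 1 = 11.00
OB = -1600 * 11.00 / 72 = -244.44%


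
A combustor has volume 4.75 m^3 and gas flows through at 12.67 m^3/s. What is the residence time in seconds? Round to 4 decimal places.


tau = V / Q_flow
tau = 4.75 / 12.67 = 0.3749 s


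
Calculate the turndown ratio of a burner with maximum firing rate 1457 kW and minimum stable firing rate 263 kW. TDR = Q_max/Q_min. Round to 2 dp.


TDR = Q_max / Q_min
TDR = 1457 / 263 = 5.54


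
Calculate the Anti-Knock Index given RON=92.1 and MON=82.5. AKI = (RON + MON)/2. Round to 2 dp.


AKI = (RON + MON) / 2
AKI = (92.1 + 82.5) / 2
AKI = 174.6 / 2 = 87.30


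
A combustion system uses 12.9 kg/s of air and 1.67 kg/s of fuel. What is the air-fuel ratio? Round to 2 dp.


AFR = m_air / m_fuel
AFR = 12.9 / 1.67 = 7.72


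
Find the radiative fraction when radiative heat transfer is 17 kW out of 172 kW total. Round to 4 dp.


f_rad = Q_rad / Q_total
f_rad = 17 / 172 = 0.0988


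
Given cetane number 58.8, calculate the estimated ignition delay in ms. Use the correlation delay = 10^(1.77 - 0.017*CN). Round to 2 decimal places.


delay = 10^(1.77 - 0.017*CN)
Exponent = 1.77 - 0.017*58.8 = 0.7704
delay = 10^0.7704 = 5.89 ms


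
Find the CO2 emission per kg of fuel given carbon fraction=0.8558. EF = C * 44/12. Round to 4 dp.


EF = C_frac * (M_CO2 / M_C)
EF = 0.8558 * (44/12)
EF = 0.8558 * 3.666667 = 3.1379 kg_CO2/kg_fuel


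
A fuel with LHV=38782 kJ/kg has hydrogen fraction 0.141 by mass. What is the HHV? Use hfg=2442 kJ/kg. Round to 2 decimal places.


HHV = LHV + hfg * 9 * H
Water addition = 2442 * 9 * 0.141 = 3098.898 kJ/kg
HHV = 38782 + 3098.898 = 41880.90 kJ/kg


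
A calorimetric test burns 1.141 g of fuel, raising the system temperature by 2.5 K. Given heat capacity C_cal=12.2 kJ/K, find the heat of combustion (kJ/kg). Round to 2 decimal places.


Hc = C_cal * delta_T / m_fuel
Q_released = 12.2 * 2.5 = 30.5000 kJ
m_fuel = 1.141 g = 1.141/1000 kg = 0.001141 kg
Hc = 30.5000 / 0.001141 = 26730.94 kJ/kg


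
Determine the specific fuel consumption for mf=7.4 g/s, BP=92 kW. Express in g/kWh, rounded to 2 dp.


SFC = (mf / BP) * 3600
Rate = 7.4 / 92 = 0.080435 g/(s*kW)
SFC = 0.080435 * 3600 = 289.57 g/kWh


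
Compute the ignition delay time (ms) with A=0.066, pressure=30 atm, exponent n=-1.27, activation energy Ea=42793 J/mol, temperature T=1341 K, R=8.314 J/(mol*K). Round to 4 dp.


tau = A * P^n * exp(Ea/(R*T))
P^n = 30^(-1.27) = 0.01330626
Ea/(R*T) = 42793/(8.314*1341) = 3.838256
exp(Ea/(R*T)) = 46.444404
tau = 0.066 * 0.01330626 * 46.444404 = 0.0408 ms


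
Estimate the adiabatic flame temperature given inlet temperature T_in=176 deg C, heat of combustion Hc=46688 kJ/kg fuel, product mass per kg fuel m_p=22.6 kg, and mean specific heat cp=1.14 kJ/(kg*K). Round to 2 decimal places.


T_ad = T_in + Hc / (m_p * cp)
Denominator = 22.6 * 1.14 = 25.7640
Temperature rise = 46688 / 25.7640 = 1812.14 K
T_ad = 176 + 1812.14 = 1988.14 deg C


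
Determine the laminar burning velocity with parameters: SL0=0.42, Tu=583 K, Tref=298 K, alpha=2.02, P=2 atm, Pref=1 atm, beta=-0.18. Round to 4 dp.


SL = SL0 * (Tu/Tref)^alpha * (P/Pref)^beta
T ratio = 583/298 = 1.95637584
(T ratio)^alpha = 1.95637584^2.02 = 3.879124
(P/Pref)^beta = 2^(-0.18) = 0.882703
SL = 0.42 * 3.879124 * 0.882703 = 1.4381 m/s


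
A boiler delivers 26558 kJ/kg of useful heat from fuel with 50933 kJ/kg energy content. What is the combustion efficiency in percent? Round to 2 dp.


Efficiency = (Q_useful / Q_fuel) * 100
Efficiency = (26558 / 50933) * 100
Efficiency = 0.5214 * 100 = 52.14%


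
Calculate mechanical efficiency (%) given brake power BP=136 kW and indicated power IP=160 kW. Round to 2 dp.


eta_mech = (BP / IP) * 100
Ratio = 136 / 160 = 0.8500
eta_mech = 0.8500 * 100 = 85.00%


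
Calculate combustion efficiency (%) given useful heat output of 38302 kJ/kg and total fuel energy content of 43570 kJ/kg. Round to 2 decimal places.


Efficiency = (Q_useful / Q_fuel) * 100
Efficiency = (38302 / 43570) * 100
Efficiency = 0.8791 * 100 = 87.91%


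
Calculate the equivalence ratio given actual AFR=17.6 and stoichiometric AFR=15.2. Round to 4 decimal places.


phi = AFR_stoich / AFR_actual
phi = 15.2 / 17.6 = 0.8636


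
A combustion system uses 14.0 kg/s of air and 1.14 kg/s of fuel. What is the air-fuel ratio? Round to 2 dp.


AFR = m_air / m_fuel
AFR = 14.0 / 1.14 = 12.28


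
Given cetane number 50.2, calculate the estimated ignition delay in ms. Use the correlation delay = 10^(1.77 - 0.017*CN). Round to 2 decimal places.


delay = 10^(1.77 - 0.017*CN)
Exponent = 1.77 - 0.017*50.2 = 0.9166
delay = 10^0.9166 = 8.25 ms


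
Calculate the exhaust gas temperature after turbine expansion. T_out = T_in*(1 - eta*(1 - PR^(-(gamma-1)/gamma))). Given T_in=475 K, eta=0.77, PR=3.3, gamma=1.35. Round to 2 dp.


T_out = T_in * (1 - eta * (1 - PR^(-(gamma-1)/gamma)))
Exponent = -(1.35-1)/1.35 = -0.25925926
PR^exp = 3.3^(-0.25925926) = 0.73378775
Factor = 1 - 0.77*(1 - 0.73378775) = 0.79501657
T_out = 475 * 0.79501657 = 377.63 K


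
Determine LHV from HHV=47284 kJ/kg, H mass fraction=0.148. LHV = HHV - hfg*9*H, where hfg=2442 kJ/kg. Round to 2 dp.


LHV = HHV - hfg * 9 * H
Water correction = 2442 * 9 * 0.148 = 3252.744 kJ/kg
LHV = 47284 - 3252.744 = 44031.26 kJ/kg


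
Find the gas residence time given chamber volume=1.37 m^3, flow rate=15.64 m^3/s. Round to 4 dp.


tau = V / Q_flow
tau = 1.37 / 15.64 = 0.0876 s


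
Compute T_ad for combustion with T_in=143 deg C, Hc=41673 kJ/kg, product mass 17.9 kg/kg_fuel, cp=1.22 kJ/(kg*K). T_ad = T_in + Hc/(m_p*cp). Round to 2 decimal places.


T_ad = T_in + Hc / (m_p * cp)
Denominator = 17.9 * 1.22 = 21.8380
Temperature rise = 41673 / 21.8380 = 1908.28 K
T_ad = 143 + 1908.28 = 2051.28 deg C


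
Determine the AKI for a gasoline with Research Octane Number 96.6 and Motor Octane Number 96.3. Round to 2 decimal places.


AKI = (RON + MON) / 2
AKI = (96.6 + 96.3) / 2
AKI = 192.9 / 2 = 96.45


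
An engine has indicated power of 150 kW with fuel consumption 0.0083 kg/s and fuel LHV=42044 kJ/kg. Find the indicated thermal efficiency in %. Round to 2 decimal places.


eta_ith = (IP / (mf * LHV)) * 100
Denominator = 0.0083 * 42044 = 348.9652 kW
eta_ith = (150 / 348.9652) * 100 = 42.98%


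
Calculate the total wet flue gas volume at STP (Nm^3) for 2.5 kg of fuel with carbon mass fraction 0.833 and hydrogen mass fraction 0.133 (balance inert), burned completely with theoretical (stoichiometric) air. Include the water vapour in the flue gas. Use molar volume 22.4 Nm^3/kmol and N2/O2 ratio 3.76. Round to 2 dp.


Per kg fuel: CO2 = (C/12 kmol)*22.4 = (0.833/12)*22.4 = 1.55493 Nm^3
Per kg fuel: H2O = (H/2 kmol)*22.4 = (0.133/2)*22.4 = 1.48960 Nm^3
O2 needed per kg fuel = C/12 + H/4 = 0.833/12 + 0.133/4 = 0.10266667 kmol
Per kg fuel: N2 = O2*3.76*22.4 = 0.10266667*3.76*22.4 = 8.64700 Nm^3
Total per kg = 1.55493 + 1.48960 + 8.64700 = 11.69153 Nm^3
Total = 11.69153 * 2.5 = 29.23 Nm^3


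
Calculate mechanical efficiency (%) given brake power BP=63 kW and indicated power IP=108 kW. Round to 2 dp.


eta_mech = (BP / IP) * 100
Ratio = 63 / 108 = 0.5833
eta_mech = 0.5833 * 100 = 58.33%


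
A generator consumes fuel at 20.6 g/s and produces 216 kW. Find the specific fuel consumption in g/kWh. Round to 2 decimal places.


SFC = (mf / BP) * 3600
Rate = 20.6 / 216 = 0.095370 g/(s*kW)
SFC = 0.095370 * 3600 = 343.33 g/kWh


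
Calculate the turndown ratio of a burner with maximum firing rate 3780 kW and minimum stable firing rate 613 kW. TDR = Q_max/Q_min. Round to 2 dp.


TDR = Q_max / Q_min
TDR = 3780 / 613 = 6.17


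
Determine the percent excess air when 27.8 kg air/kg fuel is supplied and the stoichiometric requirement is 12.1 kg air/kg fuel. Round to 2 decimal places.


Excess air = actual - stoichiometric = 27.8 - 12.1 = 15.70 kg/kg fuel
Excess air % = (excess / stoich) * 100 = (15.70 / 12.1) * 100 = 129.75%


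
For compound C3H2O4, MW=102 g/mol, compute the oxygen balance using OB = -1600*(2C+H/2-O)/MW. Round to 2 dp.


OB = -1600 * (2C + H/2 - O) / MW
Inner = 2*3 + 2/2 - 4 = 3.00
OB = -1600 * 3.00 / 102 = -47.06%


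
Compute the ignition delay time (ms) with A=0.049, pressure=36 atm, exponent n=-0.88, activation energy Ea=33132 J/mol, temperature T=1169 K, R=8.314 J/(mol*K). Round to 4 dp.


tau = A * P^n * exp(Ea/(R*T))
P^n = 36^(-0.88) = 0.04270255
Ea/(R*T) = 33132/(8.314*1169) = 3.408970
exp(Ea/(R*T)) = 30.234073
tau = 0.049 * 0.04270255 * 30.234073 = 0.0633 ms


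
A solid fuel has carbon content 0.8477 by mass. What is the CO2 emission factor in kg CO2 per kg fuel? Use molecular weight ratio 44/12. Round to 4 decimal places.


EF = C_frac * (M_CO2 / M_C)
EF = 0.8477 * (44/12)
EF = 0.8477 * 3.666667 = 3.1082 kg_CO2/kg_fuel


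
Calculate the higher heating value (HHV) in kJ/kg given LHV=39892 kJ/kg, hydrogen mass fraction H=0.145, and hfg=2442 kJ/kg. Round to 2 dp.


HHV = LHV + hfg * 9 * H
Water addition = 2442 * 9 * 0.145 = 3186.810 kJ/kg
HHV = 39892 + 3186.810 = 43078.81 kJ/kg


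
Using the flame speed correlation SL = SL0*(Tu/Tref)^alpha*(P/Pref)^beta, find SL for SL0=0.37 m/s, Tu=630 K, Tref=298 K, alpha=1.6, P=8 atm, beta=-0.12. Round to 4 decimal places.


SL = SL0 * (Tu/Tref)^alpha * (P/Pref)^beta
T ratio = 630/298 = 2.11409396
(T ratio)^alpha = 2.11409396^1.6 = 3.312828
(P/Pref)^beta = 8^(-0.12) = 0.779165
SL = 0.37 * 3.312828 * 0.779165 = 0.9551 m/s


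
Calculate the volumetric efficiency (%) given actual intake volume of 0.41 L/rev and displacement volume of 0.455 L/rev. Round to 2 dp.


eta_v = (V_actual / V_disp) * 100
Ratio = 0.41 / 0.455 = 0.9011
eta_v = 0.9011 * 100 = 90.11%


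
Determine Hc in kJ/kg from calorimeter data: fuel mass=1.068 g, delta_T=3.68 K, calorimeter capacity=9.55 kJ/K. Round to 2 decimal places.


Hc = C_cal * delta_T / m_fuel
Q_released = 9.55 * 3.68 = 35.1440 kJ
m_fuel = 1.068 g = 1.068/1000 kg = 0.001068 kg
Hc = 35.1440 / 0.001068 = 32906.37 kJ/kg


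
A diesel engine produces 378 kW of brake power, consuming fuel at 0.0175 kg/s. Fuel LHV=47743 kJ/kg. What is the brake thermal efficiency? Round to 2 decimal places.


eta_BTE = (BP / (mf * LHV)) * 100
Denominator = 0.0175 * 47743 = 835.5025 kW
eta_BTE = (378 / 835.5025) * 100 = 45.24%


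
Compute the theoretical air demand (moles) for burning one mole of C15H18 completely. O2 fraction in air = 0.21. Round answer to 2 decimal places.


Balanced combustion: C15H18 + 19.5 O2 -> 15 CO2 + 9 H2O
O2 needed = C + H/4 = 15 + 18/4 = 19.50 moles
Air moles = O2 / 0.21 = 19.50 / 0.21 = 92.86 moles air


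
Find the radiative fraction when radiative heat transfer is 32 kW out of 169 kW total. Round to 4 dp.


f_rad = Q_rad / Q_total
f_rad = 32 / 169 = 0.1893


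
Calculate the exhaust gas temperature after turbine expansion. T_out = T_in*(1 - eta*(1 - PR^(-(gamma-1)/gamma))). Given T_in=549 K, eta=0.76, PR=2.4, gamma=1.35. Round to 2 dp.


T_out = T_in * (1 - eta * (1 - PR^(-(gamma-1)/gamma)))
Exponent = -(1.35-1)/1.35 = -0.25925926
PR^exp = 2.4^(-0.25925926) = 0.79694200
Factor = 1 - 0.76*(1 - 0.79694200) = 0.84567592
T_out = 549 * 0.84567592 = 464.28 K


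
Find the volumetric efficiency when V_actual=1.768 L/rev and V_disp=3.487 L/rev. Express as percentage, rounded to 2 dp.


eta_v = (V_actual / V_disp) * 100
Ratio = 1.768 / 3.487 = 0.5070
eta_v = 0.5070 * 100 = 50.70%


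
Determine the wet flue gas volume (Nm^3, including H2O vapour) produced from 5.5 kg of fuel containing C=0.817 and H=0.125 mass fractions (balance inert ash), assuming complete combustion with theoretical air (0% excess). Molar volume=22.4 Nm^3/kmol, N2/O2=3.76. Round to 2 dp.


Per kg fuel: CO2 = (C/12 kmol)*22.4 = (0.817/12)*22.4 = 1.52507 Nm^3
Per kg fuel: H2O = (H/2 kmol)*22.4 = (0.125/2)*22.4 = 1.40000 Nm^3
O2 needed per kg fuel = C/12 + H/4 = 0.817/12 + 0.125/4 = 0.09933333 kmol
Per kg fuel: N2 = O2*3.76*22.4 = 0.09933333*3.76*22.4 = 8.36625 Nm^3
Total per kg = 1.52507 + 1.40000 + 8.36625 = 11.29132 Nm^3
Total = 11.29132 * 5.5 = 62.10 Nm^3


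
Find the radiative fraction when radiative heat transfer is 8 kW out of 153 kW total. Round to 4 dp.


f_rad = Q_rad / Q_total
f_rad = 8 / 153 = 0.0523


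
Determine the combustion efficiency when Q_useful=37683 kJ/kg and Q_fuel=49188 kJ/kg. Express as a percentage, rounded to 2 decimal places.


Efficiency = (Q_useful / Q_fuel) * 100
Efficiency = (37683 / 49188) * 100
Efficiency = 0.7661 * 100 = 76.61%


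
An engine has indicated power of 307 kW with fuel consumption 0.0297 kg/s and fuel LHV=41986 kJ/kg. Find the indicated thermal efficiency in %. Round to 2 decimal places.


eta_ith = (IP / (mf * LHV)) * 100
Denominator = 0.0297 * 41986 = 1246.9842 kW
eta_ith = (307 / 1246.9842) * 100 = 24.62%


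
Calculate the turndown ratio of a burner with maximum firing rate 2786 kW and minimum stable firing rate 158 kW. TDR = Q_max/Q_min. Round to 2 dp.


TDR = Q_max / Q_min
TDR = 2786 / 158 = 17.63


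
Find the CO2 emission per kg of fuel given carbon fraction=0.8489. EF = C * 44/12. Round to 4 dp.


EF = C_frac * (M_CO2 / M_C)
EF = 0.8489 * (44/12)
EF = 0.8489 * 3.666667 = 3.1126 kg_CO2/kg_fuel


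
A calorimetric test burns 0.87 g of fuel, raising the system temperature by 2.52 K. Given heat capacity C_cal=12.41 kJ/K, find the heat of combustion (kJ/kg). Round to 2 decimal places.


Hc = C_cal * delta_T / m_fuel
Q_released = 12.41 * 2.52 = 31.2732 kJ
m_fuel = 0.87 g = 0.87/1000 kg = 0.000870 kg
Hc = 31.2732 / 0.000870 = 35946.21 kJ/kg


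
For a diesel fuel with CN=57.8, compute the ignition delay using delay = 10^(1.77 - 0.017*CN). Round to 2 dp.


delay = 10^(1.77 - 0.017*CN)
Exponent = 1.77 - 0.017*57.8 = 0.7874
delay = 10^0.7874 = 6.13 ms


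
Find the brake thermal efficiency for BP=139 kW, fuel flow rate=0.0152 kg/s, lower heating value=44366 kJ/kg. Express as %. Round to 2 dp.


eta_BTE = (BP / (mf * LHV)) * 100
Denominator = 0.0152 * 44366 = 674.3632 kW
eta_BTE = (139 / 674.3632) * 100 = 20.61%


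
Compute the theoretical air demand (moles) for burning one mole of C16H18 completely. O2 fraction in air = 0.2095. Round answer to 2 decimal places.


Balanced combustion: C16H18 + 20.5 O2 -> 16 CO2 + 9 H2O
O2 needed = C + H/4 = 16 + 18/4 = 20.50 moles
Air moles = O2 / 0.2095 = 20.50 / 0.2095 = 97.85 moles air


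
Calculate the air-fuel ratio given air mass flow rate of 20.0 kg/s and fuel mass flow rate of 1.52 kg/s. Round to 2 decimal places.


AFR = m_air / m_fuel
AFR = 20.0 / 1.52 = 13.16


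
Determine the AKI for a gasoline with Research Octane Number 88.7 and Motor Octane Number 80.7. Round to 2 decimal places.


AKI = (RON + MON) / 2
AKI = (88.7 + 80.7) / 2
AKI = 169.4 / 2 = 84.70


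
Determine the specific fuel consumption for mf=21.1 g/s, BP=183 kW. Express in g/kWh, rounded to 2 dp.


SFC = (mf / BP) * 3600
Rate = 21.1 / 183 = 0.115301 g/(s*kW)
SFC = 0.115301 * 3600 = 415.08 g/kWh


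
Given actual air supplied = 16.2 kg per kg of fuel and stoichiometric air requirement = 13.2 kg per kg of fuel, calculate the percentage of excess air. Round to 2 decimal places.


Excess air = actual - stoichiometric = 16.2 - 13.2 = 3.00 kg/kg fuel
Excess air % = (excess / stoich) * 100 = (3.00 / 13.2) * 100 = 22.73%


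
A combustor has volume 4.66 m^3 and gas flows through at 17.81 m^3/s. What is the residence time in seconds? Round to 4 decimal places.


tau = V / Q_flow
tau = 4.66 / 17.81 = 0.2617 s


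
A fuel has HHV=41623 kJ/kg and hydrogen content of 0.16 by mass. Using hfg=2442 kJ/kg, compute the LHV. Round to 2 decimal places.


LHV = HHV - hfg * 9 * H
Water correction = 2442 * 9 * 0.16 = 3516.480 kJ/kg
LHV = 41623 - 3516.480 = 38106.52 kJ/kg


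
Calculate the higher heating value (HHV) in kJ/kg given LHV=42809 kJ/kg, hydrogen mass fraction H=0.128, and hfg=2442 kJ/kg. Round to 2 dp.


HHV = LHV + hfg * 9 * H
Water addition = 2442 * 9 * 0.128 = 2813.184 kJ/kg
HHV = 42809 + 2813.184 = 45622.18 kJ/kg


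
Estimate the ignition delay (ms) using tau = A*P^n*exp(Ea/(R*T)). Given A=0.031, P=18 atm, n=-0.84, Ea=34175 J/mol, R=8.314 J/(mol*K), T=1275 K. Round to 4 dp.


tau = A * P^n * exp(Ea/(R*T))
P^n = 18^(-0.84) = 0.08822082
Ea/(R*T) = 34175/(8.314*1275) = 3.223950
exp(Ea/(R*T)) = 25.127181
tau = 0.031 * 0.08822082 * 25.127181 = 0.0687 ms


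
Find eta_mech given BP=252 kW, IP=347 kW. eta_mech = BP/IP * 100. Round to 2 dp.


eta_mech = (BP / IP) * 100
Ratio = 252 / 347 = 0.7262
eta_mech = 0.7262 * 100 = 72.62%


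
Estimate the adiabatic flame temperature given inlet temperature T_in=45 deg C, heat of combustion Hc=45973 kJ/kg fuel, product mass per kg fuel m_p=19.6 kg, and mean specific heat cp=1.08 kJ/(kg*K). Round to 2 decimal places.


T_ad = T_in + Hc / (m_p * cp)
Denominator = 19.6 * 1.08 = 21.1680
Temperature rise = 45973 / 21.1680 = 2171.82 K
T_ad = 45 + 2171.82 = 2216.82 deg C


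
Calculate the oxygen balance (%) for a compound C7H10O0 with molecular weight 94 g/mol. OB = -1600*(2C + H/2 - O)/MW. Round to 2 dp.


OB = -1600 * (2C + H/2 - O) / MW
Inner = 2*7 + 10/2 - 0 = 19.00
OB = -1600 * 19.00 / 94 = -323.40%


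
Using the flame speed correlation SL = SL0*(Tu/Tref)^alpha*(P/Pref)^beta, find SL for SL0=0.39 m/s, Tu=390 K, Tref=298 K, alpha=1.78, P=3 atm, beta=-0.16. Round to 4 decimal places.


SL = SL0 * (Tu/Tref)^alpha * (P/Pref)^beta
T ratio = 390/298 = 1.30872483
(T ratio)^alpha = 1.30872483^1.78 = 1.614322
(P/Pref)^beta = 3^(-0.16) = 0.838804
SL = 0.39 * 1.614322 * 0.838804 = 0.5281 m/s


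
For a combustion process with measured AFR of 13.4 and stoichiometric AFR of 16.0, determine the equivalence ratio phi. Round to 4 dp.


phi = AFR_stoich / AFR_actual
phi = 16.0 / 13.4 = 1.1940


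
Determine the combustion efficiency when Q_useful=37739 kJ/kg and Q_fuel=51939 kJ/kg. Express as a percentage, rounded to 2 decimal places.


Efficiency = (Q_useful / Q_fuel) * 100
Efficiency = (37739 / 51939) * 100
Efficiency = 0.7266 * 100 = 72.66%


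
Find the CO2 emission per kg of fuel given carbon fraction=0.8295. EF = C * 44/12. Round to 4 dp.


EF = C_frac * (M_CO2 / M_C)
EF = 0.8295 * (44/12)
EF = 0.8295 * 3.666667 = 3.0415 kg_CO2/kg_fuel


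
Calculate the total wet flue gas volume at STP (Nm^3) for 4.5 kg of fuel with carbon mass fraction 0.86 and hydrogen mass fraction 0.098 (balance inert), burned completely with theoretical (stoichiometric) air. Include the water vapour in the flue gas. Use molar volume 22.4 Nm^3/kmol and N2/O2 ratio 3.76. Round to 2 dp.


Per kg fuel: CO2 = (C/12 kmol)*22.4 = (0.86/12)*22.4 = 1.60533 Nm^3
Per kg fuel: H2O = (H/2 kmol)*22.4 = (0.098/2)*22.4 = 1.09760 Nm^3
O2 needed per kg fuel = C/12 + H/4 = 0.86/12 + 0.098/4 = 0.09616667 kmol
Per kg fuel: N2 = O2*3.76*22.4 = 0.09616667*3.76*22.4 = 8.09954 Nm^3
Total per kg = 1.60533 + 1.09760 + 8.09954 = 10.80247 Nm^3
Total = 10.80247 * 4.5 = 48.61 Nm^3


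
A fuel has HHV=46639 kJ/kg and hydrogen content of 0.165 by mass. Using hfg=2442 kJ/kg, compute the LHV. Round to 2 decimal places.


LHV = HHV - hfg * 9 * H
Water correction = 2442 * 9 * 0.165 = 3626.370 kJ/kg
LHV = 46639 - 3626.370 = 43012.63 kJ/kg


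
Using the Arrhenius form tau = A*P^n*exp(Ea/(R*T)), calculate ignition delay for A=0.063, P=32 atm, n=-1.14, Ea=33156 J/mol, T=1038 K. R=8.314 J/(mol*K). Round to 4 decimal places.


tau = A * P^n * exp(Ea/(R*T))
P^n = 32^(-1.14) = 0.01923663
Ea/(R*T) = 33156/(8.314*1038) = 3.841977
exp(Ea/(R*T)) = 46.617545
tau = 0.063 * 0.01923663 * 46.617545 = 0.0565 ms


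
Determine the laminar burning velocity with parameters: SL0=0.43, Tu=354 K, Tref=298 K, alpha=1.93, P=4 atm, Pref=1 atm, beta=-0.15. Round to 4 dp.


SL = SL0 * (Tu/Tref)^alpha * (P/Pref)^beta
T ratio = 354/298 = 1.18791946
(T ratio)^alpha = 1.18791946^1.93 = 1.394244
(P/Pref)^beta = 4^(-0.15) = 0.812252
SL = 0.43 * 1.394244 * 0.812252 = 0.4870 m/s


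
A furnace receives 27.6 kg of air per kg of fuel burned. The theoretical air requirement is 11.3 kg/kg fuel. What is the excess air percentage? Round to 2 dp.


Excess air = actual - stoichiometric = 27.6 - 11.3 = 16.30 kg/kg fuel
Excess air % = (excess / stoich) * 100 = (16.30 / 11.3) * 100 = 144.25%


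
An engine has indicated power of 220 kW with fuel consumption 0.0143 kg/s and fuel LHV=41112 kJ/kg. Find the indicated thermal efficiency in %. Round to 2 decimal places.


eta_ith = (IP / (mf * LHV)) * 100
Denominator = 0.0143 * 41112 = 587.9016 kW
eta_ith = (220 / 587.9016) * 100 = 37.42%


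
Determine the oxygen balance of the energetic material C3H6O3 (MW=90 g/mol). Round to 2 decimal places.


OB = -1600 * (2C + H/2 - O) / MW
Inner = 2*3 + 6/2 - 3 = 6.00
OB = -1600 * 6.00 / 90 = -106.67%


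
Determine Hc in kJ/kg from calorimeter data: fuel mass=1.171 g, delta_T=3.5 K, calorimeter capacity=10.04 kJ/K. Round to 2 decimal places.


Hc = C_cal * delta_T / m_fuel
Q_released = 10.04 * 3.5 = 35.1400 kJ
m_fuel = 1.171 g = 1.171/1000 kg = 0.001171 kg
Hc = 35.1400 / 0.001171 = 30008.54 kJ/kg


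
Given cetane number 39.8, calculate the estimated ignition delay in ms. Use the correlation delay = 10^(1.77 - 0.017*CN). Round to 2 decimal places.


delay = 10^(1.77 - 0.017*CN)
Exponent = 1.77 - 0.017*39.8 = 1.0934
delay = 10^1.0934 = 12.40 ms


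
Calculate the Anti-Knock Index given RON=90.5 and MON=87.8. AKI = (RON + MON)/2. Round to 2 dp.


AKI = (RON + MON) / 2
AKI = (90.5 + 87.8) / 2
AKI = 178.3 / 2 = 89.15


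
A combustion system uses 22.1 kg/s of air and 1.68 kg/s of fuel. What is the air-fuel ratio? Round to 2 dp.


AFR = m_air / m_fuel
AFR = 22.1 / 1.68 = 13.15


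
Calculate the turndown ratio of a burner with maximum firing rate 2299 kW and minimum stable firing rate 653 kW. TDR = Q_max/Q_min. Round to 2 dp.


TDR = Q_max / Q_min
TDR = 2299 / 653 = 3.52


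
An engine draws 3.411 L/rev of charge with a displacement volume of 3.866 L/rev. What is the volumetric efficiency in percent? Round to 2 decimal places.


eta_v = (V_actual / V_disp) * 100
Ratio = 3.411 / 3.866 = 0.8823
eta_v = 0.8823 * 100 = 88.23%


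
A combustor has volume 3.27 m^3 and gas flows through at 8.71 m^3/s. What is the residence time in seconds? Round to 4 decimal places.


tau = V / Q_flow
tau = 3.27 / 8.71 = 0.3754 s


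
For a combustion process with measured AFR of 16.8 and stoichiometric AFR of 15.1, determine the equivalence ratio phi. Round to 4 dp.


phi = AFR_stoich / AFR_actual
phi = 15.1 / 16.8 = 0.8988
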